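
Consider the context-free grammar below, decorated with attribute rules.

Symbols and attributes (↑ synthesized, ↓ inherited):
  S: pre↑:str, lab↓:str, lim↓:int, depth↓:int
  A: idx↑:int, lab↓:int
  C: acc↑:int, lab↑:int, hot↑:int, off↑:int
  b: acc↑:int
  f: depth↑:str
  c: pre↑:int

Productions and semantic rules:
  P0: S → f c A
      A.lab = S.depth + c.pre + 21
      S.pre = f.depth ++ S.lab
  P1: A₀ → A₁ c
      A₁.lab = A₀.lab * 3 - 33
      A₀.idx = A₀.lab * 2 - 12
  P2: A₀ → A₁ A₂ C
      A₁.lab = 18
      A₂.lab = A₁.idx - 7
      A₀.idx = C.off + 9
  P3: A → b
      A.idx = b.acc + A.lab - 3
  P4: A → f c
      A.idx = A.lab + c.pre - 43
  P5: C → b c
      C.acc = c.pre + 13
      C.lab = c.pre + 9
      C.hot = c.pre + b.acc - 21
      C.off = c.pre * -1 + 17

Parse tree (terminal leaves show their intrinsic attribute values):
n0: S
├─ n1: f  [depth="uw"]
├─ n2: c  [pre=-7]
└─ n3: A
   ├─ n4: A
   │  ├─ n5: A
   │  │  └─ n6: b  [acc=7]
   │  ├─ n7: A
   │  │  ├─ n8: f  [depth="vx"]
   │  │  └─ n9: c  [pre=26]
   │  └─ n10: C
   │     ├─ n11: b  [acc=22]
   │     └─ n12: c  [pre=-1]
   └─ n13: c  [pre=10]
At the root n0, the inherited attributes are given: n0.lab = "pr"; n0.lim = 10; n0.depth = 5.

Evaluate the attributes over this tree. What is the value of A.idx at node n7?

1. n0.lab = "pr"  [given at root]
2. n0.lim = 10  [given at root]
3. n0.depth = 5  [given at root]
4. n1.depth = "uw"  [terminal]
5. n2.pre = -7  [terminal]
6. n3.lab = 19  [S.depth + c.pre + 21]
7. n4.lab = 24  [A₀.lab * 3 - 33]
8. n5.lab = 18  [18]
9. n6.acc = 7  [terminal]
10. n5.idx = 22  [b.acc + A.lab - 3]
11. n7.lab = 15  [A₁.idx - 7]
12. n8.depth = "vx"  [terminal]
13. n9.pre = 26  [terminal]
14. n7.idx = -2  [A.lab + c.pre - 43]
15. n11.acc = 22  [terminal]
16. n12.pre = -1  [terminal]
17. n10.acc = 12  [c.pre + 13]
18. n10.lab = 8  [c.pre + 9]
19. n10.hot = 0  [c.pre + b.acc - 21]
20. n10.off = 18  [c.pre * -1 + 17]
21. n4.idx = 27  [C.off + 9]
22. n13.pre = 10  [terminal]
23. n3.idx = 26  [A₀.lab * 2 - 12]
24. n0.pre = "uwpr"  [f.depth ++ S.lab]

-2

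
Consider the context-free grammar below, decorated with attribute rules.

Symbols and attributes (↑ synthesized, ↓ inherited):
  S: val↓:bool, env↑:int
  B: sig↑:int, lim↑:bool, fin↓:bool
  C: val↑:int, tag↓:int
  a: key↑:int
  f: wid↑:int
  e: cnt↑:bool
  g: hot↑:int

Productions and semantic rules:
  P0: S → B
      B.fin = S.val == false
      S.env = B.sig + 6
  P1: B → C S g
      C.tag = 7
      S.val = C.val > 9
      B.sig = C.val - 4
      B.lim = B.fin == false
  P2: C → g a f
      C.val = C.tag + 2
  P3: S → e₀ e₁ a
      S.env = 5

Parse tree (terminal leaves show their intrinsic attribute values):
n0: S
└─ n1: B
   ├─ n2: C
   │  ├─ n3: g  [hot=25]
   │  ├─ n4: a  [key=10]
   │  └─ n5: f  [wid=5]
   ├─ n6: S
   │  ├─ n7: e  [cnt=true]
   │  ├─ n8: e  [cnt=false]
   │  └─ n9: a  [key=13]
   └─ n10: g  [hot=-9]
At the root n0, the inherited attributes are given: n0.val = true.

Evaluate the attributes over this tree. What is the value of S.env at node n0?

11

1. n0.val = true  [given at root]
2. n1.fin = false  [S.val == false]
3. n2.tag = 7  [7]
4. n3.hot = 25  [terminal]
5. n4.key = 10  [terminal]
6. n5.wid = 5  [terminal]
7. n2.val = 9  [C.tag + 2]
8. n6.val = false  [C.val > 9]
9. n7.cnt = true  [terminal]
10. n8.cnt = false  [terminal]
11. n9.key = 13  [terminal]
12. n6.env = 5  [5]
13. n10.hot = -9  [terminal]
14. n1.sig = 5  [C.val - 4]
15. n1.lim = true  [B.fin == false]
16. n0.env = 11  [B.sig + 6]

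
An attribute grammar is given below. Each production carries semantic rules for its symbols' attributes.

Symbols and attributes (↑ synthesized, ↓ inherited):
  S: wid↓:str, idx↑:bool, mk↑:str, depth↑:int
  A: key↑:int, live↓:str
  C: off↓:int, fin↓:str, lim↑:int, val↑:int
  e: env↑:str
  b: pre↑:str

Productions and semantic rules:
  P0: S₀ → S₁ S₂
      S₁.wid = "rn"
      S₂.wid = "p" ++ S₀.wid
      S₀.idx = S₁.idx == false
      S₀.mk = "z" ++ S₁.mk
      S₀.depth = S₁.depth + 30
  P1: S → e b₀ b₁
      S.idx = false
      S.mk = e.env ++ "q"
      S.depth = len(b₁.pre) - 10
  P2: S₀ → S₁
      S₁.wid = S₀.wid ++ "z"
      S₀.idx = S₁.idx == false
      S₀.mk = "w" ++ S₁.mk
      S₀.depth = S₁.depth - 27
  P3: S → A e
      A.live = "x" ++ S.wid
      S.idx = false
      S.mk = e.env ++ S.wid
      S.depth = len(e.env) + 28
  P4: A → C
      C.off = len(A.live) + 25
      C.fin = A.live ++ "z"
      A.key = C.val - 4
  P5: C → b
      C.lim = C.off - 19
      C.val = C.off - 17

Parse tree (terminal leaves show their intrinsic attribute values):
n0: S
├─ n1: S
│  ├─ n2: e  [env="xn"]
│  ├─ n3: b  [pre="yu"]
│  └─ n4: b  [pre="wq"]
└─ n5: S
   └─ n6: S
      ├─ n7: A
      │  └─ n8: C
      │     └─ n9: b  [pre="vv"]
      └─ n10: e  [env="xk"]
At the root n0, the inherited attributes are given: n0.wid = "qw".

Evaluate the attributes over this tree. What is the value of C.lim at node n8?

11

1. n0.wid = "qw"  [given at root]
2. n1.wid = "rn"  ["rn"]
3. n2.env = "xn"  [terminal]
4. n3.pre = "yu"  [terminal]
5. n4.pre = "wq"  [terminal]
6. n1.idx = false  [false]
7. n1.mk = "xnq"  [e.env ++ "q"]
8. n1.depth = -8  [len(b₁.pre) - 10]
9. n5.wid = "pqw"  ["p" ++ S₀.wid]
10. n6.wid = "pqwz"  [S₀.wid ++ "z"]
11. n7.live = "xpqwz"  ["x" ++ S.wid]
12. n8.off = 30  [len(A.live) + 25]
13. n8.fin = "xpqwzz"  [A.live ++ "z"]
14. n9.pre = "vv"  [terminal]
15. n8.lim = 11  [C.off - 19]
16. n8.val = 13  [C.off - 17]
17. n7.key = 9  [C.val - 4]
18. n10.env = "xk"  [terminal]
19. n6.idx = false  [false]
20. n6.mk = "xkpqwz"  [e.env ++ S.wid]
21. n6.depth = 30  [len(e.env) + 28]
22. n5.idx = true  [S₁.idx == false]
23. n5.mk = "wxkpqwz"  ["w" ++ S₁.mk]
24. n5.depth = 3  [S₁.depth - 27]
25. n0.idx = true  [S₁.idx == false]
26. n0.mk = "zxnq"  ["z" ++ S₁.mk]
27. n0.depth = 22  [S₁.depth + 30]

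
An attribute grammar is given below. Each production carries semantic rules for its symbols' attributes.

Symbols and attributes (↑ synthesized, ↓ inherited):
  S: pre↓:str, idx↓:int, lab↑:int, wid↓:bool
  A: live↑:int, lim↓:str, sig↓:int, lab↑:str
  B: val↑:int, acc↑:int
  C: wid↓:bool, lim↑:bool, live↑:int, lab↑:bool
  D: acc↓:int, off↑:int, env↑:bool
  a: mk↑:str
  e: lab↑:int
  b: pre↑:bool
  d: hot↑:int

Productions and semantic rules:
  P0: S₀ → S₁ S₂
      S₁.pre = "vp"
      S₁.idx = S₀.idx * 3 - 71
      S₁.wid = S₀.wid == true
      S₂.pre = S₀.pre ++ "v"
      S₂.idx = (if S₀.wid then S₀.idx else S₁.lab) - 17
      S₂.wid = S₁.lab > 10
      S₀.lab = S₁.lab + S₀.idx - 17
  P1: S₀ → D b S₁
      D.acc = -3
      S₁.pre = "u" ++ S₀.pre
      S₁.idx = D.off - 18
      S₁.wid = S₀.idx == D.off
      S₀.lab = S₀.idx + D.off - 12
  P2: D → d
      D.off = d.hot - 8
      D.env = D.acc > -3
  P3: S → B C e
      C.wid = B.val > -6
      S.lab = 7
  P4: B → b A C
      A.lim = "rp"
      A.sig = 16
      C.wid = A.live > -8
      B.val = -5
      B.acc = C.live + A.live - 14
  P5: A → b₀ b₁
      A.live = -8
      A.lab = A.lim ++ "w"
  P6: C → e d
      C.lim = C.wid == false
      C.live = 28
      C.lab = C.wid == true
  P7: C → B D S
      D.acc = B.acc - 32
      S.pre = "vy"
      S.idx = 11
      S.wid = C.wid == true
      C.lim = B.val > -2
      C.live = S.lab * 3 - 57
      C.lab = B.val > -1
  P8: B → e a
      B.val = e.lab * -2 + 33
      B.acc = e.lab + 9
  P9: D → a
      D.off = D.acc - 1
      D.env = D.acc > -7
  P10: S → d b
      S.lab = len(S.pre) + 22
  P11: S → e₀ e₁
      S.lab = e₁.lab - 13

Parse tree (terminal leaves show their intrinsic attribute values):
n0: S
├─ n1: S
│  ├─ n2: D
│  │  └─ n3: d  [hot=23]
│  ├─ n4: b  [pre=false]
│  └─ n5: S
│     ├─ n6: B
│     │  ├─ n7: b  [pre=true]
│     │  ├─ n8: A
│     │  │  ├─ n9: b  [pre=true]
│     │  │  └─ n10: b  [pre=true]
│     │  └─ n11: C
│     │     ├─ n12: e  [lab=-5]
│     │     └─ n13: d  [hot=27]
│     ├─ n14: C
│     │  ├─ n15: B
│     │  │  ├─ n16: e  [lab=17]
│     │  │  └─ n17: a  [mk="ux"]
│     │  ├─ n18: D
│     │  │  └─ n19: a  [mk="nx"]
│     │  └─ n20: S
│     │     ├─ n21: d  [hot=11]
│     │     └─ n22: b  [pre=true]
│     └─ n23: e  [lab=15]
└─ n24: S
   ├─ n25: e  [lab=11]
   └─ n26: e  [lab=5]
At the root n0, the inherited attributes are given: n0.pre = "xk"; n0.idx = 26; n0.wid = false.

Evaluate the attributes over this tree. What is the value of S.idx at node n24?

1. n0.pre = "xk"  [given at root]
2. n0.idx = 26  [given at root]
3. n0.wid = false  [given at root]
4. n1.pre = "vp"  ["vp"]
5. n1.idx = 7  [S₀.idx * 3 - 71]
6. n1.wid = false  [S₀.wid == true]
7. n2.acc = -3  [-3]
8. n3.hot = 23  [terminal]
9. n2.off = 15  [d.hot - 8]
10. n2.env = false  [D.acc > -3]
11. n4.pre = false  [terminal]
12. n5.pre = "uvp"  ["u" ++ S₀.pre]
13. n5.idx = -3  [D.off - 18]
14. n5.wid = false  [S₀.idx == D.off]
15. n7.pre = true  [terminal]
16. n8.lim = "rp"  ["rp"]
17. n8.sig = 16  [16]
18. n9.pre = true  [terminal]
19. n10.pre = true  [terminal]
20. n8.live = -8  [-8]
21. n8.lab = "rpw"  [A.lim ++ "w"]
22. n11.wid = false  [A.live > -8]
23. n12.lab = -5  [terminal]
24. n13.hot = 27  [terminal]
25. n11.lim = true  [C.wid == false]
26. n11.live = 28  [28]
27. n11.lab = false  [C.wid == true]
28. n6.val = -5  [-5]
29. n6.acc = 6  [C.live + A.live - 14]
30. n14.wid = true  [B.val > -6]
31. n16.lab = 17  [terminal]
32. n17.mk = "ux"  [terminal]
33. n15.val = -1  [e.lab * -2 + 33]
34. n15.acc = 26  [e.lab + 9]
35. n18.acc = -6  [B.acc - 32]
36. n19.mk = "nx"  [terminal]
37. n18.off = -7  [D.acc - 1]
38. n18.env = true  [D.acc > -7]
39. n20.pre = "vy"  ["vy"]
40. n20.idx = 11  [11]
41. n20.wid = true  [C.wid == true]
42. n21.hot = 11  [terminal]
43. n22.pre = true  [terminal]
44. n20.lab = 24  [len(S.pre) + 22]
45. n14.lim = true  [B.val > -2]
46. n14.live = 15  [S.lab * 3 - 57]
47. n14.lab = false  [B.val > -1]
48. n23.lab = 15  [terminal]
49. n5.lab = 7  [7]
50. n1.lab = 10  [S₀.idx + D.off - 12]
51. n24.pre = "xkv"  [S₀.pre ++ "v"]
52. n24.idx = -7  [(if S₀.wid then S₀.idx else S₁.lab) - 17]
53. n24.wid = false  [S₁.lab > 10]
54. n25.lab = 11  [terminal]
55. n26.lab = 5  [terminal]
56. n24.lab = -8  [e₁.lab - 13]
57. n0.lab = 19  [S₁.lab + S₀.idx - 17]

-7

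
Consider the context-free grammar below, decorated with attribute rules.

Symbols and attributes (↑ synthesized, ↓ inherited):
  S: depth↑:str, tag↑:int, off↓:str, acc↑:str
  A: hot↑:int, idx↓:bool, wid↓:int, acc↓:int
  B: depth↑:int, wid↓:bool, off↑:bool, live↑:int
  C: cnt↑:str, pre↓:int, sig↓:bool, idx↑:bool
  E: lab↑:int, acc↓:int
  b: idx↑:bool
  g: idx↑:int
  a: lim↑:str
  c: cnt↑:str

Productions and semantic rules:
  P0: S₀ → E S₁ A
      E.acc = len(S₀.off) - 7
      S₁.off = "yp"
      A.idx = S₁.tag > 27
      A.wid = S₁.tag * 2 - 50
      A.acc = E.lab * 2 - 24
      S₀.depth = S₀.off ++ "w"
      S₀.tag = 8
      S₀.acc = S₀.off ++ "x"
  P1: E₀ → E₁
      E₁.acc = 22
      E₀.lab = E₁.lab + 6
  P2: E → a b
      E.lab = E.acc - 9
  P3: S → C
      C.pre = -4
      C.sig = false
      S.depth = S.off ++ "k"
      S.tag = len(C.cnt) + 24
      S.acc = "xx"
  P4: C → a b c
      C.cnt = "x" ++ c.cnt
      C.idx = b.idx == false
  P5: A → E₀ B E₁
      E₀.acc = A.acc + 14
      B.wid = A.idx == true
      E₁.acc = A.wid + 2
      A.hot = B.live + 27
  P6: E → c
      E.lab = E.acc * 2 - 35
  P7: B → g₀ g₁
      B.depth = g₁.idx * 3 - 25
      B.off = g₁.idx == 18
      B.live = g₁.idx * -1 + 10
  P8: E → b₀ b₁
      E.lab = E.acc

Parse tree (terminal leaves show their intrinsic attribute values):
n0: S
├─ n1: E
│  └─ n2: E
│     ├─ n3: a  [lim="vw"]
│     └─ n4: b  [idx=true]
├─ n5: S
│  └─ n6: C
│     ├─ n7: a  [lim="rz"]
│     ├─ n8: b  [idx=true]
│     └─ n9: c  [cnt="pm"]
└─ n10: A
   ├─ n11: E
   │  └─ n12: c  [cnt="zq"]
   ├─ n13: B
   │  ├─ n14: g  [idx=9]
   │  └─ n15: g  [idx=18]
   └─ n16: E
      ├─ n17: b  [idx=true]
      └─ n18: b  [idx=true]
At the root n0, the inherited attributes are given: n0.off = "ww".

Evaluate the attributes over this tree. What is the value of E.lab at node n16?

1. n0.off = "ww"  [given at root]
2. n1.acc = -5  [len(S₀.off) - 7]
3. n2.acc = 22  [22]
4. n3.lim = "vw"  [terminal]
5. n4.idx = true  [terminal]
6. n2.lab = 13  [E.acc - 9]
7. n1.lab = 19  [E₁.lab + 6]
8. n5.off = "yp"  ["yp"]
9. n6.pre = -4  [-4]
10. n6.sig = false  [false]
11. n7.lim = "rz"  [terminal]
12. n8.idx = true  [terminal]
13. n9.cnt = "pm"  [terminal]
14. n6.cnt = "xpm"  ["x" ++ c.cnt]
15. n6.idx = false  [b.idx == false]
16. n5.depth = "ypk"  [S.off ++ "k"]
17. n5.tag = 27  [len(C.cnt) + 24]
18. n5.acc = "xx"  ["xx"]
19. n10.idx = false  [S₁.tag > 27]
20. n10.wid = 4  [S₁.tag * 2 - 50]
21. n10.acc = 14  [E.lab * 2 - 24]
22. n11.acc = 28  [A.acc + 14]
23. n12.cnt = "zq"  [terminal]
24. n11.lab = 21  [E.acc * 2 - 35]
25. n13.wid = false  [A.idx == true]
26. n14.idx = 9  [terminal]
27. n15.idx = 18  [terminal]
28. n13.depth = 29  [g₁.idx * 3 - 25]
29. n13.off = true  [g₁.idx == 18]
30. n13.live = -8  [g₁.idx * -1 + 10]
31. n16.acc = 6  [A.wid + 2]
32. n17.idx = true  [terminal]
33. n18.idx = true  [terminal]
34. n16.lab = 6  [E.acc]
35. n10.hot = 19  [B.live + 27]
36. n0.depth = "www"  [S₀.off ++ "w"]
37. n0.tag = 8  [8]
38. n0.acc = "wwx"  [S₀.off ++ "x"]

6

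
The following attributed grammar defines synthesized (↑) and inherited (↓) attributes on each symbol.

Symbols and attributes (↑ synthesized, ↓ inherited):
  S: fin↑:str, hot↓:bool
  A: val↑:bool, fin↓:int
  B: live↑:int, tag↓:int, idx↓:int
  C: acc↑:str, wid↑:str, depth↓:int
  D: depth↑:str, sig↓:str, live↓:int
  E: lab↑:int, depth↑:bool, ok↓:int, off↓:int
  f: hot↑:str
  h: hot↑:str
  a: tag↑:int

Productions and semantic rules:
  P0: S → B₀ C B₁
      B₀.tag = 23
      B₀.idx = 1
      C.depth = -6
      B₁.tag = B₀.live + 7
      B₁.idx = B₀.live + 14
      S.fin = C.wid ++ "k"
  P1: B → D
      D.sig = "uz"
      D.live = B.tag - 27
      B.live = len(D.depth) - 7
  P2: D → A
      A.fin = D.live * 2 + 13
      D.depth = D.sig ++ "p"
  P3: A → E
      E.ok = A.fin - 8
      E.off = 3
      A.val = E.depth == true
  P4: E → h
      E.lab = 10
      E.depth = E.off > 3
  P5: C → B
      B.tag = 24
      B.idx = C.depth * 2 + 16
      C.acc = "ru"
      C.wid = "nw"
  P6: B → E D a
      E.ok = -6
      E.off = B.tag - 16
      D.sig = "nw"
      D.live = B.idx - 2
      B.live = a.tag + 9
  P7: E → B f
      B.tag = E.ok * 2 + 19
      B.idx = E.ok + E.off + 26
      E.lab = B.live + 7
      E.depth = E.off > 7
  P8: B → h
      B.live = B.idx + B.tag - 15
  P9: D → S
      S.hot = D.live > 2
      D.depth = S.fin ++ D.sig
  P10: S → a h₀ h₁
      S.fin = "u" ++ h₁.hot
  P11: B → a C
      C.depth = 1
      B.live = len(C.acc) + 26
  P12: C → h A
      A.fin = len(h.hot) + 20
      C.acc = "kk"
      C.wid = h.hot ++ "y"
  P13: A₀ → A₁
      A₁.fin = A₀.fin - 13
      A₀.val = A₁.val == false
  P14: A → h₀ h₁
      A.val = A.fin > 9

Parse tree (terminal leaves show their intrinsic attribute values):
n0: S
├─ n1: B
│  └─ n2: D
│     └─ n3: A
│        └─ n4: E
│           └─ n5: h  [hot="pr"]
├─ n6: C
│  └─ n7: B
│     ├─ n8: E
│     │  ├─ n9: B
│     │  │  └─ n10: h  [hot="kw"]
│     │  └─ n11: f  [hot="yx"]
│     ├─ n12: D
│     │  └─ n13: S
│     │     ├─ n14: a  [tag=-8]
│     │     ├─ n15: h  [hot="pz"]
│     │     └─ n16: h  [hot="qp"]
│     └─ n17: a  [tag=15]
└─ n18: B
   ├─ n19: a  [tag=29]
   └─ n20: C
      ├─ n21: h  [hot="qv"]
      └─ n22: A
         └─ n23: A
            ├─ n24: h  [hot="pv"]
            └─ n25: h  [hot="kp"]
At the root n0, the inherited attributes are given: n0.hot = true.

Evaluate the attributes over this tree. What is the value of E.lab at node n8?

27

1. n0.hot = true  [given at root]
2. n1.tag = 23  [23]
3. n1.idx = 1  [1]
4. n2.sig = "uz"  ["uz"]
5. n2.live = -4  [B.tag - 27]
6. n3.fin = 5  [D.live * 2 + 13]
7. n4.ok = -3  [A.fin - 8]
8. n4.off = 3  [3]
9. n5.hot = "pr"  [terminal]
10. n4.lab = 10  [10]
11. n4.depth = false  [E.off > 3]
12. n3.val = false  [E.depth == true]
13. n2.depth = "uzp"  [D.sig ++ "p"]
14. n1.live = -4  [len(D.depth) - 7]
15. n6.depth = -6  [-6]
16. n7.tag = 24  [24]
17. n7.idx = 4  [C.depth * 2 + 16]
18. n8.ok = -6  [-6]
19. n8.off = 8  [B.tag - 16]
20. n9.tag = 7  [E.ok * 2 + 19]
21. n9.idx = 28  [E.ok + E.off + 26]
22. n10.hot = "kw"  [terminal]
23. n9.live = 20  [B.idx + B.tag - 15]
24. n11.hot = "yx"  [terminal]
25. n8.lab = 27  [B.live + 7]
26. n8.depth = true  [E.off > 7]
27. n12.sig = "nw"  ["nw"]
28. n12.live = 2  [B.idx - 2]
29. n13.hot = false  [D.live > 2]
30. n14.tag = -8  [terminal]
31. n15.hot = "pz"  [terminal]
32. n16.hot = "qp"  [terminal]
33. n13.fin = "uqp"  ["u" ++ h₁.hot]
34. n12.depth = "uqpnw"  [S.fin ++ D.sig]
35. n17.tag = 15  [terminal]
36. n7.live = 24  [a.tag + 9]
37. n6.acc = "ru"  ["ru"]
38. n6.wid = "nw"  ["nw"]
39. n18.tag = 3  [B₀.live + 7]
40. n18.idx = 10  [B₀.live + 14]
41. n19.tag = 29  [terminal]
42. n20.depth = 1  [1]
43. n21.hot = "qv"  [terminal]
44. n22.fin = 22  [len(h.hot) + 20]
45. n23.fin = 9  [A₀.fin - 13]
46. n24.hot = "pv"  [terminal]
47. n25.hot = "kp"  [terminal]
48. n23.val = false  [A.fin > 9]
49. n22.val = true  [A₁.val == false]
50. n20.acc = "kk"  ["kk"]
51. n20.wid = "qvy"  [h.hot ++ "y"]
52. n18.live = 28  [len(C.acc) + 26]
53. n0.fin = "nwk"  [C.wid ++ "k"]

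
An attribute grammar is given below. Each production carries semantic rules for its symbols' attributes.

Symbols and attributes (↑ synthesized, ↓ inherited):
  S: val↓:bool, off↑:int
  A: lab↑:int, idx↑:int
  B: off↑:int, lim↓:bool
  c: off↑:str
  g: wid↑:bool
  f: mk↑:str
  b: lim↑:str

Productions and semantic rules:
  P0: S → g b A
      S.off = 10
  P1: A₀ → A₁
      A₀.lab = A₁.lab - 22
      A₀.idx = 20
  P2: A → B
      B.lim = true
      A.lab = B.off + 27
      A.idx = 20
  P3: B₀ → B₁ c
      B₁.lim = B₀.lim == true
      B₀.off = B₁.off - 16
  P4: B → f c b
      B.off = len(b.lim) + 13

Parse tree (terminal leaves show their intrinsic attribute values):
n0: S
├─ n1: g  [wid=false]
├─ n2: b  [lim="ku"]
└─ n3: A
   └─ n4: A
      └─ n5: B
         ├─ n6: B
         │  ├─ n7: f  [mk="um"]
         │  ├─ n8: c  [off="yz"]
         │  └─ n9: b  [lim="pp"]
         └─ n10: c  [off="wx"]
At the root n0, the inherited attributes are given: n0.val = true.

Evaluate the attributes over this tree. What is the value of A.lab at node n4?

26

1. n0.val = true  [given at root]
2. n1.wid = false  [terminal]
3. n2.lim = "ku"  [terminal]
4. n5.lim = true  [true]
5. n6.lim = true  [B₀.lim == true]
6. n7.mk = "um"  [terminal]
7. n8.off = "yz"  [terminal]
8. n9.lim = "pp"  [terminal]
9. n6.off = 15  [len(b.lim) + 13]
10. n10.off = "wx"  [terminal]
11. n5.off = -1  [B₁.off - 16]
12. n4.lab = 26  [B.off + 27]
13. n4.idx = 20  [20]
14. n3.lab = 4  [A₁.lab - 22]
15. n3.idx = 20  [20]
16. n0.off = 10  [10]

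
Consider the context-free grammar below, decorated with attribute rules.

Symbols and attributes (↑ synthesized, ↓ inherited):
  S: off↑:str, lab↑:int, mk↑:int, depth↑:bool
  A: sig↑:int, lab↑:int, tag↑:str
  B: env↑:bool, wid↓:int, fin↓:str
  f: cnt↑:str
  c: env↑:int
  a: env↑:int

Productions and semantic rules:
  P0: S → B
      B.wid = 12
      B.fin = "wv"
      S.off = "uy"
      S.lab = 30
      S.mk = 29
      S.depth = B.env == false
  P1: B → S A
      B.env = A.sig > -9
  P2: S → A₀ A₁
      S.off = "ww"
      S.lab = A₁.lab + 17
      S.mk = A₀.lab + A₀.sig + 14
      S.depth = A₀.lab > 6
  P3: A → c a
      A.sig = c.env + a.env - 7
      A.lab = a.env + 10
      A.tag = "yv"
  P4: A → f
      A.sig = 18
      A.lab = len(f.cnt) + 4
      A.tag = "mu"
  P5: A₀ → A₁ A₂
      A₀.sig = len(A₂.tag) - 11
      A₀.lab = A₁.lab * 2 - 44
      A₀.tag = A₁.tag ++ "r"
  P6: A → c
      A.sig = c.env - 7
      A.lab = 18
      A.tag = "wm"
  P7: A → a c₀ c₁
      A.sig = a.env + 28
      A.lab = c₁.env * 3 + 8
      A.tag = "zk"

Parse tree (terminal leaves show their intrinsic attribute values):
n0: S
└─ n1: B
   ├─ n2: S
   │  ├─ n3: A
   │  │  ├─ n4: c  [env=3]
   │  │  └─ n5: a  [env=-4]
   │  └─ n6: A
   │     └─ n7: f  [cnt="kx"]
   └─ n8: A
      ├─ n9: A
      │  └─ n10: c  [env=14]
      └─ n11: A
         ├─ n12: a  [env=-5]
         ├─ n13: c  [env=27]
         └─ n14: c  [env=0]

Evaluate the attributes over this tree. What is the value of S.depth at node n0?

true

1. n1.wid = 12  [12]
2. n1.fin = "wv"  ["wv"]
3. n4.env = 3  [terminal]
4. n5.env = -4  [terminal]
5. n3.sig = -8  [c.env + a.env - 7]
6. n3.lab = 6  [a.env + 10]
7. n3.tag = "yv"  ["yv"]
8. n7.cnt = "kx"  [terminal]
9. n6.sig = 18  [18]
10. n6.lab = 6  [len(f.cnt) + 4]
11. n6.tag = "mu"  ["mu"]
12. n2.off = "ww"  ["ww"]
13. n2.lab = 23  [A₁.lab + 17]
14. n2.mk = 12  [A₀.lab + A₀.sig + 14]
15. n2.depth = false  [A₀.lab > 6]
16. n10.env = 14  [terminal]
17. n9.sig = 7  [c.env - 7]
18. n9.lab = 18  [18]
19. n9.tag = "wm"  ["wm"]
20. n12.env = -5  [terminal]
21. n13.env = 27  [terminal]
22. n14.env = 0  [terminal]
23. n11.sig = 23  [a.env + 28]
24. n11.lab = 8  [c₁.env * 3 + 8]
25. n11.tag = "zk"  ["zk"]
26. n8.sig = -9  [len(A₂.tag) - 11]
27. n8.lab = -8  [A₁.lab * 2 - 44]
28. n8.tag = "wmr"  [A₁.tag ++ "r"]
29. n1.env = false  [A.sig > -9]
30. n0.off = "uy"  ["uy"]
31. n0.lab = 30  [30]
32. n0.mk = 29  [29]
33. n0.depth = true  [B.env == false]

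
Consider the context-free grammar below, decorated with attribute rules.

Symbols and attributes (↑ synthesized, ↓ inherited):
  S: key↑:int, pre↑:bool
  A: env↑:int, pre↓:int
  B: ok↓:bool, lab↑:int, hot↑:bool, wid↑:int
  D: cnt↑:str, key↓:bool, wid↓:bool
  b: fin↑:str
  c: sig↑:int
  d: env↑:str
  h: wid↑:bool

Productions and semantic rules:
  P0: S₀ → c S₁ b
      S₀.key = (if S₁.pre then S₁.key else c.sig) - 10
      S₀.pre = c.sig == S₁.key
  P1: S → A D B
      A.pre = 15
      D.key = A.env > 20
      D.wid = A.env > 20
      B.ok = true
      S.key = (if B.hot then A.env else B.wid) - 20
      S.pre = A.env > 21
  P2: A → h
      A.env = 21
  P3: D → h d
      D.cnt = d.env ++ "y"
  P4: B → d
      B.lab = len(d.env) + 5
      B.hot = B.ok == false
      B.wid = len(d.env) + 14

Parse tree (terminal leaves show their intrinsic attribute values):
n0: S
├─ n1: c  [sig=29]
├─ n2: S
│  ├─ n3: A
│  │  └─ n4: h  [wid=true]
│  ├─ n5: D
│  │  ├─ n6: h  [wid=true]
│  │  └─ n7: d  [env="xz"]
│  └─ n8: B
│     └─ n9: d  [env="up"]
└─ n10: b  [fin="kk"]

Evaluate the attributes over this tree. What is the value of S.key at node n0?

19

1. n1.sig = 29  [terminal]
2. n3.pre = 15  [15]
3. n4.wid = true  [terminal]
4. n3.env = 21  [21]
5. n5.key = true  [A.env > 20]
6. n5.wid = true  [A.env > 20]
7. n6.wid = true  [terminal]
8. n7.env = "xz"  [terminal]
9. n5.cnt = "xzy"  [d.env ++ "y"]
10. n8.ok = true  [true]
11. n9.env = "up"  [terminal]
12. n8.lab = 7  [len(d.env) + 5]
13. n8.hot = false  [B.ok == false]
14. n8.wid = 16  [len(d.env) + 14]
15. n2.key = -4  [(if B.hot then A.env else B.wid) - 20]
16. n2.pre = false  [A.env > 21]
17. n10.fin = "kk"  [terminal]
18. n0.key = 19  [(if S₁.pre then S₁.key else c.sig) - 10]
19. n0.pre = false  [c.sig == S₁.key]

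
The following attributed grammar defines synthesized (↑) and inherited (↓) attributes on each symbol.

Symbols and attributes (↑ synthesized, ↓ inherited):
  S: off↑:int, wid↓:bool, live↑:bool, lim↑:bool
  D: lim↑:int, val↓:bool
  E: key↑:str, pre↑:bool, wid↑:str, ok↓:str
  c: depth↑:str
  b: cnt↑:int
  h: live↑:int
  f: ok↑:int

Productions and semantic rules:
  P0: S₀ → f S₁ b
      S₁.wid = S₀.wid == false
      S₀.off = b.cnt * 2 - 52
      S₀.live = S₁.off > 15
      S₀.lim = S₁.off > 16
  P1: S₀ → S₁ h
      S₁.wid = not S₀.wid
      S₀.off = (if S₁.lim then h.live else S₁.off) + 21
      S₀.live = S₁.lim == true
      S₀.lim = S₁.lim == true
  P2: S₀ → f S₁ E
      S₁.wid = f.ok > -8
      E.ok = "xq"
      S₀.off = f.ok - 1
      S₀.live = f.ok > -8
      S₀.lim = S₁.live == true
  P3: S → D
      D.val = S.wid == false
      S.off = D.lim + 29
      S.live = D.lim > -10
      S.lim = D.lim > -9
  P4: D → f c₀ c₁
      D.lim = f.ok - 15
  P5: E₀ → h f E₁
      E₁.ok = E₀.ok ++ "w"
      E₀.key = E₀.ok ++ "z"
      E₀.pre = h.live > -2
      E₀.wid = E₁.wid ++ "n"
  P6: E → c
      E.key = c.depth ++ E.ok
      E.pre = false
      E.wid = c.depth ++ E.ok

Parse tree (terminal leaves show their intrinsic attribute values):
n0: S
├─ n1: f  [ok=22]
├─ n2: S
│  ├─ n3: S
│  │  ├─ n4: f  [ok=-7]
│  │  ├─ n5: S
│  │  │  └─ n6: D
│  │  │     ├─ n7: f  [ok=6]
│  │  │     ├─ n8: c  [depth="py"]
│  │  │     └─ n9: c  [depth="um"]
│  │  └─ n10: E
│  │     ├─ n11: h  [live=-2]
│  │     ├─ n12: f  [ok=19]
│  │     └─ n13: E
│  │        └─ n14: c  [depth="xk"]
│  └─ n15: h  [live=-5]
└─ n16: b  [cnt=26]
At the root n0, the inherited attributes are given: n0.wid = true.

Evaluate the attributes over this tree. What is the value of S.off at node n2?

16

1. n0.wid = true  [given at root]
2. n1.ok = 22  [terminal]
3. n2.wid = false  [S₀.wid == false]
4. n3.wid = true  [not S₀.wid]
5. n4.ok = -7  [terminal]
6. n5.wid = true  [f.ok > -8]
7. n6.val = false  [S.wid == false]
8. n7.ok = 6  [terminal]
9. n8.depth = "py"  [terminal]
10. n9.depth = "um"  [terminal]
11. n6.lim = -9  [f.ok - 15]
12. n5.off = 20  [D.lim + 29]
13. n5.live = true  [D.lim > -10]
14. n5.lim = false  [D.lim > -9]
15. n10.ok = "xq"  ["xq"]
16. n11.live = -2  [terminal]
17. n12.ok = 19  [terminal]
18. n13.ok = "xqw"  [E₀.ok ++ "w"]
19. n14.depth = "xk"  [terminal]
20. n13.key = "xkxqw"  [c.depth ++ E.ok]
21. n13.pre = false  [false]
22. n13.wid = "xkxqw"  [c.depth ++ E.ok]
23. n10.key = "xqz"  [E₀.ok ++ "z"]
24. n10.pre = false  [h.live > -2]
25. n10.wid = "xkxqwn"  [E₁.wid ++ "n"]
26. n3.off = -8  [f.ok - 1]
27. n3.live = true  [f.ok > -8]
28. n3.lim = true  [S₁.live == true]
29. n15.live = -5  [terminal]
30. n2.off = 16  [(if S₁.lim then h.live else S₁.off) + 21]
31. n2.live = true  [S₁.lim == true]
32. n2.lim = true  [S₁.lim == true]
33. n16.cnt = 26  [terminal]
34. n0.off = 0  [b.cnt * 2 - 52]
35. n0.live = true  [S₁.off > 15]
36. n0.lim = false  [S₁.off > 16]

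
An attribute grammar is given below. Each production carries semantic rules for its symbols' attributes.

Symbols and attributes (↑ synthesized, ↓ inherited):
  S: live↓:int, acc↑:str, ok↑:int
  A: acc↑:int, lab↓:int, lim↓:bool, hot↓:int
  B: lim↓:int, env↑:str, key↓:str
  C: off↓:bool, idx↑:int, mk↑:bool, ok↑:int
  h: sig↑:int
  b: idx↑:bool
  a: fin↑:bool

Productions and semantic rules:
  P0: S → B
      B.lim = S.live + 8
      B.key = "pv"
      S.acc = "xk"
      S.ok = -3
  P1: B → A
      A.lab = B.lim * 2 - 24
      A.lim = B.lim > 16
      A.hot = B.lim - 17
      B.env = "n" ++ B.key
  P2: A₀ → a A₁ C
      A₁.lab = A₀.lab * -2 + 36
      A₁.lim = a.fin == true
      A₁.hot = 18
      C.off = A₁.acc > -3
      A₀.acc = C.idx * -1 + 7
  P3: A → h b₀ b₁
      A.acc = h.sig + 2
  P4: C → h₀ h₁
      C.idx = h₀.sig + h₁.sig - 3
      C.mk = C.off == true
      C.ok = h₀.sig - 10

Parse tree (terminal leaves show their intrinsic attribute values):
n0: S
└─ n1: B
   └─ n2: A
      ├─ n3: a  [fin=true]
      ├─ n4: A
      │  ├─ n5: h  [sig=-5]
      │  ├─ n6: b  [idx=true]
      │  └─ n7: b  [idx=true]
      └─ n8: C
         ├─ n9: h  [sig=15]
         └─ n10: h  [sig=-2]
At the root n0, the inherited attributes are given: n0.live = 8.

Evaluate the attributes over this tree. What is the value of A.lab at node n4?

20

1. n0.live = 8  [given at root]
2. n1.lim = 16  [S.live + 8]
3. n1.key = "pv"  ["pv"]
4. n2.lab = 8  [B.lim * 2 - 24]
5. n2.lim = false  [B.lim > 16]
6. n2.hot = -1  [B.lim - 17]
7. n3.fin = true  [terminal]
8. n4.lab = 20  [A₀.lab * -2 + 36]
9. n4.lim = true  [a.fin == true]
10. n4.hot = 18  [18]
11. n5.sig = -5  [terminal]
12. n6.idx = true  [terminal]
13. n7.idx = true  [terminal]
14. n4.acc = -3  [h.sig + 2]
15. n8.off = false  [A₁.acc > -3]
16. n9.sig = 15  [terminal]
17. n10.sig = -2  [terminal]
18. n8.idx = 10  [h₀.sig + h₁.sig - 3]
19. n8.mk = false  [C.off == true]
20. n8.ok = 5  [h₀.sig - 10]
21. n2.acc = -3  [C.idx * -1 + 7]
22. n1.env = "npv"  ["n" ++ B.key]
23. n0.acc = "xk"  ["xk"]
24. n0.ok = -3  [-3]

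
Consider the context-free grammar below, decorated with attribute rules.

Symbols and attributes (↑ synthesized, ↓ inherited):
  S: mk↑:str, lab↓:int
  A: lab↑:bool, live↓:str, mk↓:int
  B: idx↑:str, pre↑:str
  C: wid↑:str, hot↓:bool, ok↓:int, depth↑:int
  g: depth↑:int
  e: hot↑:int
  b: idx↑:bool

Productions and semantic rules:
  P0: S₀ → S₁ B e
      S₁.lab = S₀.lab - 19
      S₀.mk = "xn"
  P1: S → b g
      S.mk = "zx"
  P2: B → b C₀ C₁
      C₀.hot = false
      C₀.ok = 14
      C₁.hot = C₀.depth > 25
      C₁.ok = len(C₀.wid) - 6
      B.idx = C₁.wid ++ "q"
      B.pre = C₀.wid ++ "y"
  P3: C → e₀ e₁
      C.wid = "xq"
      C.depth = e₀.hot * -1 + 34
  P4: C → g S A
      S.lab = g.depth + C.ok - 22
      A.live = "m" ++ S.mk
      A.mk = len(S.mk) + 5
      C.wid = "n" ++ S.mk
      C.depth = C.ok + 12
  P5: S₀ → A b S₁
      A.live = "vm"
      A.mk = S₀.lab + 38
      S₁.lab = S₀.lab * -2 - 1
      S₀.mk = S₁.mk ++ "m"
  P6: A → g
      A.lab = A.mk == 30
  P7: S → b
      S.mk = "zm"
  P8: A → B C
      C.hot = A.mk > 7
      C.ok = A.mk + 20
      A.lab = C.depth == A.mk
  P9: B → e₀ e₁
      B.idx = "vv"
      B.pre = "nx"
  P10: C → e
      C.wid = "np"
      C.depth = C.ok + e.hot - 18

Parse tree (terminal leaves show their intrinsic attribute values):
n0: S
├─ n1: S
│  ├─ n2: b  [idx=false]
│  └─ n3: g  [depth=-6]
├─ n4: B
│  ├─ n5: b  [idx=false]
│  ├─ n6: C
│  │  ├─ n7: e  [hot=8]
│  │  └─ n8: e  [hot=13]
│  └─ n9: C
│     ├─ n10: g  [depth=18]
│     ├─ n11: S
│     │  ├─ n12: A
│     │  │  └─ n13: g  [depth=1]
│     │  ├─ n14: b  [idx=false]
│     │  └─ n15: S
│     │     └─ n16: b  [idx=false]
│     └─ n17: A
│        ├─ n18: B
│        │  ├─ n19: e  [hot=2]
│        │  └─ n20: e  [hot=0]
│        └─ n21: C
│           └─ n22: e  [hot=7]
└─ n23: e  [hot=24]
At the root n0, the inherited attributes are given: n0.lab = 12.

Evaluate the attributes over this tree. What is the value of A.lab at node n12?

1. n0.lab = 12  [given at root]
2. n1.lab = -7  [S₀.lab - 19]
3. n2.idx = false  [terminal]
4. n3.depth = -6  [terminal]
5. n1.mk = "zx"  ["zx"]
6. n5.idx = false  [terminal]
7. n6.hot = false  [false]
8. n6.ok = 14  [14]
9. n7.hot = 8  [terminal]
10. n8.hot = 13  [terminal]
11. n6.wid = "xq"  ["xq"]
12. n6.depth = 26  [e₀.hot * -1 + 34]
13. n9.hot = true  [C₀.depth > 25]
14. n9.ok = -4  [len(C₀.wid) - 6]
15. n10.depth = 18  [terminal]
16. n11.lab = -8  [g.depth + C.ok - 22]
17. n12.live = "vm"  ["vm"]
18. n12.mk = 30  [S₀.lab + 38]
19. n13.depth = 1  [terminal]
20. n12.lab = true  [A.mk == 30]
21. n14.idx = false  [terminal]
22. n15.lab = 15  [S₀.lab * -2 - 1]
23. n16.idx = false  [terminal]
24. n15.mk = "zm"  ["zm"]
25. n11.mk = "zmm"  [S₁.mk ++ "m"]
26. n17.live = "mzmm"  ["m" ++ S.mk]
27. n17.mk = 8  [len(S.mk) + 5]
28. n19.hot = 2  [terminal]
29. n20.hot = 0  [terminal]
30. n18.idx = "vv"  ["vv"]
31. n18.pre = "nx"  ["nx"]
32. n21.hot = true  [A.mk > 7]
33. n21.ok = 28  [A.mk + 20]
34. n22.hot = 7  [terminal]
35. n21.wid = "np"  ["np"]
36. n21.depth = 17  [C.ok + e.hot - 18]
37. n17.lab = false  [C.depth == A.mk]
38. n9.wid = "nzmm"  ["n" ++ S.mk]
39. n9.depth = 8  [C.ok + 12]
40. n4.idx = "nzmmq"  [C₁.wid ++ "q"]
41. n4.pre = "xqy"  [C₀.wid ++ "y"]
42. n23.hot = 24  [terminal]
43. n0.mk = "xn"  ["xn"]

true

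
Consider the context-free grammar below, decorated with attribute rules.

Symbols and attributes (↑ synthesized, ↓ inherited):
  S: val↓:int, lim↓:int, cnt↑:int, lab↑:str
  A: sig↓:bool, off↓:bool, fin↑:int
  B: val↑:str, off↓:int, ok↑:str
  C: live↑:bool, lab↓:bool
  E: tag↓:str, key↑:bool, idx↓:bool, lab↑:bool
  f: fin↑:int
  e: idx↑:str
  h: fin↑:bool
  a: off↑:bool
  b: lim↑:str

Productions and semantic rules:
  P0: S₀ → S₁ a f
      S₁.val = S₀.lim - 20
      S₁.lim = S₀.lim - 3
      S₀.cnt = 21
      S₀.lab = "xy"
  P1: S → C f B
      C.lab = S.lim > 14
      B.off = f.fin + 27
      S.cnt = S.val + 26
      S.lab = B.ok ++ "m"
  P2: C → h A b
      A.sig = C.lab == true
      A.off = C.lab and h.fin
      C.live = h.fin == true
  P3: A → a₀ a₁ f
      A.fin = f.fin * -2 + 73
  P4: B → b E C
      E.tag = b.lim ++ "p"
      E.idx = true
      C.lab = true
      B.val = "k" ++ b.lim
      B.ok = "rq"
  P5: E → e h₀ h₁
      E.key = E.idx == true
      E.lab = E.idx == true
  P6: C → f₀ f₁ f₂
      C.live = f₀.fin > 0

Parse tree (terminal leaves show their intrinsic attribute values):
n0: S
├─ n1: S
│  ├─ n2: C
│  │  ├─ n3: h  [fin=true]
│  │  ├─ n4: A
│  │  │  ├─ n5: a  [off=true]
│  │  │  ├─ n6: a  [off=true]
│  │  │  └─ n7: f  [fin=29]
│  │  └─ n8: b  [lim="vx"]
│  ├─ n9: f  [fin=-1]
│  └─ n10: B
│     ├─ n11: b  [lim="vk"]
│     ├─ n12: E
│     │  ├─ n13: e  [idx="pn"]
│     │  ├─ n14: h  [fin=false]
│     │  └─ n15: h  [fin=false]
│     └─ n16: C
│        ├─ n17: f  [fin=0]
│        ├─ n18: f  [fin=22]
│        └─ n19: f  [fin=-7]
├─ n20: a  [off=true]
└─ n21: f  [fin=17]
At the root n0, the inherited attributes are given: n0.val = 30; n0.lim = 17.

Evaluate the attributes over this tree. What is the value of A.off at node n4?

false

1. n0.val = 30  [given at root]
2. n0.lim = 17  [given at root]
3. n1.val = -3  [S₀.lim - 20]
4. n1.lim = 14  [S₀.lim - 3]
5. n2.lab = false  [S.lim > 14]
6. n3.fin = true  [terminal]
7. n4.sig = false  [C.lab == true]
8. n4.off = false  [C.lab and h.fin]
9. n5.off = true  [terminal]
10. n6.off = true  [terminal]
11. n7.fin = 29  [terminal]
12. n4.fin = 15  [f.fin * -2 + 73]
13. n8.lim = "vx"  [terminal]
14. n2.live = true  [h.fin == true]
15. n9.fin = -1  [terminal]
16. n10.off = 26  [f.fin + 27]
17. n11.lim = "vk"  [terminal]
18. n12.tag = "vkp"  [b.lim ++ "p"]
19. n12.idx = true  [true]
20. n13.idx = "pn"  [terminal]
21. n14.fin = false  [terminal]
22. n15.fin = false  [terminal]
23. n12.key = true  [E.idx == true]
24. n12.lab = true  [E.idx == true]
25. n16.lab = true  [true]
26. n17.fin = 0  [terminal]
27. n18.fin = 22  [terminal]
28. n19.fin = -7  [terminal]
29. n16.live = false  [f₀.fin > 0]
30. n10.val = "kvk"  ["k" ++ b.lim]
31. n10.ok = "rq"  ["rq"]
32. n1.cnt = 23  [S.val + 26]
33. n1.lab = "rqm"  [B.ok ++ "m"]
34. n20.off = true  [terminal]
35. n21.fin = 17  [terminal]
36. n0.cnt = 21  [21]
37. n0.lab = "xy"  ["xy"]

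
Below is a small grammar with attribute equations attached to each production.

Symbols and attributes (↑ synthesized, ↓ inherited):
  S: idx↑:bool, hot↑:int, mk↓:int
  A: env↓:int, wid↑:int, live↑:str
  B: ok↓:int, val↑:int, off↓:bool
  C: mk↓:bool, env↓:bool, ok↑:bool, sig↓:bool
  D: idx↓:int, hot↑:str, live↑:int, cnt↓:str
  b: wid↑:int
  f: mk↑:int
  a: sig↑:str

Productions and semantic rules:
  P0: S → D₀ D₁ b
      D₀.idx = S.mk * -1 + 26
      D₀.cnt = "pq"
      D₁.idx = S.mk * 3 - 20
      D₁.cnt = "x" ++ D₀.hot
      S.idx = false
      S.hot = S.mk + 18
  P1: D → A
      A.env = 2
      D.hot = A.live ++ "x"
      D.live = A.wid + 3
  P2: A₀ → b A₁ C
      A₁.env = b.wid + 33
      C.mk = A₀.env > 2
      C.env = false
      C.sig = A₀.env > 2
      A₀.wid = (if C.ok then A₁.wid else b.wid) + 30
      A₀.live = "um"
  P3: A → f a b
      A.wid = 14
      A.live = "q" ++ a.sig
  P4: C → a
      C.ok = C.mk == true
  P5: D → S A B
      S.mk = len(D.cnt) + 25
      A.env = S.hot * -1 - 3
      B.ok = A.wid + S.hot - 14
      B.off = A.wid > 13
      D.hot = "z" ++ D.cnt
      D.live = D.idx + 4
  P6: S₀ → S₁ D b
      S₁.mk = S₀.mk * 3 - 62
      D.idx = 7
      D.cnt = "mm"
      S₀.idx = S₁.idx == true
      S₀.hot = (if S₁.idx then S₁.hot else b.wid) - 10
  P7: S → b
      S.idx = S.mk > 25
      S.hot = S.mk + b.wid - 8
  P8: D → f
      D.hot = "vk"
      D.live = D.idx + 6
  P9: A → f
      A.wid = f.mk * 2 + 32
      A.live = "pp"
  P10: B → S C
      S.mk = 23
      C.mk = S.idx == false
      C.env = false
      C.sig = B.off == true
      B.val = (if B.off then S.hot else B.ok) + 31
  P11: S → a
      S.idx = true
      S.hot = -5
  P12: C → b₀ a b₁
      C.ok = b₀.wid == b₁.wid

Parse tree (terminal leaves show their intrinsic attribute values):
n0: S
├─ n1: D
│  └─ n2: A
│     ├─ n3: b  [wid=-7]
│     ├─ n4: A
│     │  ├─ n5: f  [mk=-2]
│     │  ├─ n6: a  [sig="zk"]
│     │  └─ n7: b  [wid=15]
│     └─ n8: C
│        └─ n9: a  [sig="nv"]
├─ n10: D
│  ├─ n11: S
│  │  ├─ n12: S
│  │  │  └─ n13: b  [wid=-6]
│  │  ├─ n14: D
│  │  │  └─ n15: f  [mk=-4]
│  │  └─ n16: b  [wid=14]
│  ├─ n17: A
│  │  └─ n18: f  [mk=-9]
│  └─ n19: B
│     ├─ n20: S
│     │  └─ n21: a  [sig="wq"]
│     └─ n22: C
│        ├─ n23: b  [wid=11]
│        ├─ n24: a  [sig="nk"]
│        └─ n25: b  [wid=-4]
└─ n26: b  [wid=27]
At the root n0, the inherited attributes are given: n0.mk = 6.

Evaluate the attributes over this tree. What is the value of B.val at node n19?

1. n0.mk = 6  [given at root]
2. n1.idx = 20  [S.mk * -1 + 26]
3. n1.cnt = "pq"  ["pq"]
4. n2.env = 2  [2]
5. n3.wid = -7  [terminal]
6. n4.env = 26  [b.wid + 33]
7. n5.mk = -2  [terminal]
8. n6.sig = "zk"  [terminal]
9. n7.wid = 15  [terminal]
10. n4.wid = 14  [14]
11. n4.live = "qzk"  ["q" ++ a.sig]
12. n8.mk = false  [A₀.env > 2]
13. n8.env = false  [false]
14. n8.sig = false  [A₀.env > 2]
15. n9.sig = "nv"  [terminal]
16. n8.ok = false  [C.mk == true]
17. n2.wid = 23  [(if C.ok then A₁.wid else b.wid) + 30]
18. n2.live = "um"  ["um"]
19. n1.hot = "umx"  [A.live ++ "x"]
20. n1.live = 26  [A.wid + 3]
21. n10.idx = -2  [S.mk * 3 - 20]
22. n10.cnt = "xumx"  ["x" ++ D₀.hot]
23. n11.mk = 29  [len(D.cnt) + 25]
24. n12.mk = 25  [S₀.mk * 3 - 62]
25. n13.wid = -6  [terminal]
26. n12.idx = false  [S.mk > 25]
27. n12.hot = 11  [S.mk + b.wid - 8]
28. n14.idx = 7  [7]
29. n14.cnt = "mm"  ["mm"]
30. n15.mk = -4  [terminal]
31. n14.hot = "vk"  ["vk"]
32. n14.live = 13  [D.idx + 6]
33. n16.wid = 14  [terminal]
34. n11.idx = false  [S₁.idx == true]
35. n11.hot = 4  [(if S₁.idx then S₁.hot else b.wid) - 10]
36. n17.env = -7  [S.hot * -1 - 3]
37. n18.mk = -9  [terminal]
38. n17.wid = 14  [f.mk * 2 + 32]
39. n17.live = "pp"  ["pp"]
40. n19.ok = 4  [A.wid + S.hot - 14]
41. n19.off = true  [A.wid > 13]
42. n20.mk = 23  [23]
43. n21.sig = "wq"  [terminal]
44. n20.idx = true  [true]
45. n20.hot = -5  [-5]
46. n22.mk = false  [S.idx == false]
47. n22.env = false  [false]
48. n22.sig = true  [B.off == true]
49. n23.wid = 11  [terminal]
50. n24.sig = "nk"  [terminal]
51. n25.wid = -4  [terminal]
52. n22.ok = false  [b₀.wid == b₁.wid]
53. n19.val = 26  [(if B.off then S.hot else B.ok) + 31]
54. n10.hot = "zxumx"  ["z" ++ D.cnt]
55. n10.live = 2  [D.idx + 4]
56. n26.wid = 27  [terminal]
57. n0.idx = false  [false]
58. n0.hot = 24  [S.mk + 18]

26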